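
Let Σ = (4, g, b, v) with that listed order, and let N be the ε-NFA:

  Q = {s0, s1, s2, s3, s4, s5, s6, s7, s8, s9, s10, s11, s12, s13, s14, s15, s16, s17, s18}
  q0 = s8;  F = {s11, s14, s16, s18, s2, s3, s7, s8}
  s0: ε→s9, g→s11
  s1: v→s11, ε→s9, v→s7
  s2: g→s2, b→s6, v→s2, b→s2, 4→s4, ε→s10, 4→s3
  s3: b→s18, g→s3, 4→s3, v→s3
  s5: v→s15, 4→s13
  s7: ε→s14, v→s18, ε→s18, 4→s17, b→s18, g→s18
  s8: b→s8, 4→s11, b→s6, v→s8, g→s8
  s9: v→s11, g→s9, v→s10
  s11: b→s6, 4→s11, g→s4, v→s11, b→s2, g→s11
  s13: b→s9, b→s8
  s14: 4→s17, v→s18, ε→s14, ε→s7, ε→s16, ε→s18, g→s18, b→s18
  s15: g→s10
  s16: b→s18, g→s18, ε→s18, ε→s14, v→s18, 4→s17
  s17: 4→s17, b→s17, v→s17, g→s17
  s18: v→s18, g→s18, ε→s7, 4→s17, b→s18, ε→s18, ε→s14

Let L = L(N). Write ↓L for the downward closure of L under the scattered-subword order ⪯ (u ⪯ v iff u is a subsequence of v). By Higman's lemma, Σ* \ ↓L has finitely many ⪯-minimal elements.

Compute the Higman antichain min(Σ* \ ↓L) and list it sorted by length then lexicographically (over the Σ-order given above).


A = [4b4b4].

|Q|=19, |F|=8, |δ|=66 (14 ε).
min D↑ (6 st, q0=0, F={5}): 0:4→1,g→0,b→0,v→0 1:4→1,g→1,b→2,v→1 2:4→3,g→2,b→2,v→2 3:4→3,g→3,b→4,v→3 4:4→5,g→4,b→4,v→4 5:4→5,g→5,b→5,v→5.
'4b4b4': run [12, 11, 10, 7, 5, 1] end={s17} rej; 5/5 del acc.
1 minimals (antichain).


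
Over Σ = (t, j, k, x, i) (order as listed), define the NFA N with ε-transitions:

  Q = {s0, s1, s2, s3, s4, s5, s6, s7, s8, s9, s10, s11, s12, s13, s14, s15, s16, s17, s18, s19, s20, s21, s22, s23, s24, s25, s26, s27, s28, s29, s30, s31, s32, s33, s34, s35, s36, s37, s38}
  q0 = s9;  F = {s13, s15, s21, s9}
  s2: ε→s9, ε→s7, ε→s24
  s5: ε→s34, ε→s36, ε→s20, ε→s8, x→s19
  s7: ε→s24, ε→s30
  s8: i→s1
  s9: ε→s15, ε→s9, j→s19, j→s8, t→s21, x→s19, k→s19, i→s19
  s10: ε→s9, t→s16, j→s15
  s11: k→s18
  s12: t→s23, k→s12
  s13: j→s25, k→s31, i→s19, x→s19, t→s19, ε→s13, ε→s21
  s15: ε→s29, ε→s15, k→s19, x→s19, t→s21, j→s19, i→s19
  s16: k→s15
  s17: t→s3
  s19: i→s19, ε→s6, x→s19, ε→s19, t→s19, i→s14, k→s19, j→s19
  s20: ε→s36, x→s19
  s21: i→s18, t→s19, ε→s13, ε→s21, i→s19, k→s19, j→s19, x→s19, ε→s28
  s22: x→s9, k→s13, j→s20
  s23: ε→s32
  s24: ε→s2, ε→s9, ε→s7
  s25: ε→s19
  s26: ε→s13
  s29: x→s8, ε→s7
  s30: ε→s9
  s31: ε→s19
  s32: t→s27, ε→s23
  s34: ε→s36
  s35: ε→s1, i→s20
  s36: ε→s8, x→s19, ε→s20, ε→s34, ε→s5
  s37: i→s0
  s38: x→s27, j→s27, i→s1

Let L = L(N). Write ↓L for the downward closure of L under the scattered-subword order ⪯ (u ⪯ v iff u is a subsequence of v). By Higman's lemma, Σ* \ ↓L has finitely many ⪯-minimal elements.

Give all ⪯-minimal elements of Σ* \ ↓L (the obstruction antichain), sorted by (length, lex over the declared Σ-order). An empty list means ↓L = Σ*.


min(Σ*\↓L) = [j, k, x, i, tt].

|Q|=39, |F|=4, |δ|=87 (38 ε).
min D↑ (3 st, q0=0, F={2}): 0:t→1,j→2,k→2,x→2,i→2 1:t→2,j→2,k→2,x→2,i→2 2:t→2,j→2,k→2,x→2,i→2 [Hopcroft].
'j': |S_i|=[18, 6] end={s1,s14,s19,s25,s6,s8} rej; 1/1 single-dels accept.
'k': |S_i|=[18, 4] end={s14,s19,s31,s6} rej; 1/1 single-dels accept.
'x': run [18, 5] end={s1,s14,s19,s6,s8} — reject; 1/1 del acc.
'i': run [18, 5] end={s1,s14,s18,s19,s6} ∉↓L; 1/1 del acc.
'tt': run [18, 9, 3] end={s14,s19,s6} — reject; 2/2 single-dels accept.
5 obstructions.


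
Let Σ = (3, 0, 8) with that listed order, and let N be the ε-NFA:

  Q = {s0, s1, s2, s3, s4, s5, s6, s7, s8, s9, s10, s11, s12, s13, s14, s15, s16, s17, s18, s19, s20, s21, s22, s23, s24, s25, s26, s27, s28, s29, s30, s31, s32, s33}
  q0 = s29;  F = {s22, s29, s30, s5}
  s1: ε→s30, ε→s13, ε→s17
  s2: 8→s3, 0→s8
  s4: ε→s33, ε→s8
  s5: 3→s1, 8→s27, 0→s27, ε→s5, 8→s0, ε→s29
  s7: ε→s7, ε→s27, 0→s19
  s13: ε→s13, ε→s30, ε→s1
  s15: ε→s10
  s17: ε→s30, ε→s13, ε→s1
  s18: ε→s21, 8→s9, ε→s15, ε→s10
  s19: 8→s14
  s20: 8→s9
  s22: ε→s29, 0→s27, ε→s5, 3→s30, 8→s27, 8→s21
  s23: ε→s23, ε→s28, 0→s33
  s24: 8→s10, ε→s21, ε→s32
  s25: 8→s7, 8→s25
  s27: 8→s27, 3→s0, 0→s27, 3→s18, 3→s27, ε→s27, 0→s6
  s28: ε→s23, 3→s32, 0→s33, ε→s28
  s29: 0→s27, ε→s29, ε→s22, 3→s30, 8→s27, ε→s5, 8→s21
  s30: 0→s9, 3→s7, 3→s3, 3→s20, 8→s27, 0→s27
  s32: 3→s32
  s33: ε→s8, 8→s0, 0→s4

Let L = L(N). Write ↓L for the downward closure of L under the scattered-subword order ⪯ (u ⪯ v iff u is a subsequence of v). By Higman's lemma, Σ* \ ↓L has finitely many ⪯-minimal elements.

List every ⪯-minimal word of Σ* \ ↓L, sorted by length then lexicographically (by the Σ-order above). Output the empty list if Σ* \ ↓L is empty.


|Q|=34, |F|=4, |δ|=71 (32 ε).
min D↑ (3 st, q0=0, F={2}): 0:3→1,0→2,8→2 1:3→2,0→2,8→2 2:3→2,0→2,8→2 (ε-aug+det+¬).
'0': |S_i|=[20, 10] end={s0,s10,s14,s15,s18,s19,s21,s27,s6,s9} — reject; 1/1 deletions ∈↓L.
'8': N↓-sim [20, 9] end={s0,s10,s14,s15,s18,s21,s27,s6,s9} rej; 1/1 deletions ∈↓L.
'33': |S_i|=[20, 17, 13] end={s0,s10,s14,s15,s18,s19,s20,s21,s27,s3,s6,s7,…} ∉↓L; 2/2 deletions ∈↓L.
3 obstructions.

Antichain: [0, 8, 33].


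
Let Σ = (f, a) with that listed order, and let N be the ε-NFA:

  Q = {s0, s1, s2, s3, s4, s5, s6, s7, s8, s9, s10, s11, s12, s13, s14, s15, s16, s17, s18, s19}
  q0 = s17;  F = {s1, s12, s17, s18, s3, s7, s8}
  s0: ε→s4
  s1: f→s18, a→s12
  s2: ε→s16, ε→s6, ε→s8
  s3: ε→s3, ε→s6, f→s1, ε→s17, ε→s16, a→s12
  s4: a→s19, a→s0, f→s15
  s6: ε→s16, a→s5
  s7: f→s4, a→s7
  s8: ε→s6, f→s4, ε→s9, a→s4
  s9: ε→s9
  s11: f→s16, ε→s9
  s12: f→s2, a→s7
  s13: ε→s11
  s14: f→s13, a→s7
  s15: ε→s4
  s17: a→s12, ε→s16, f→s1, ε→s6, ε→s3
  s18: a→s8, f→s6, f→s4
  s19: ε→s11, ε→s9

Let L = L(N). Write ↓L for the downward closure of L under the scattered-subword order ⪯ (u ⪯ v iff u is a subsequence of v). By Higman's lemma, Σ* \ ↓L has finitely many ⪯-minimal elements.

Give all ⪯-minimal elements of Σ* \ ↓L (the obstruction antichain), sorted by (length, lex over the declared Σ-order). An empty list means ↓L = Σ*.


A = [fff, aff, afa, aaf, ffaa].

|Q|=20, |F|=7, |δ|=42 (20 ε).
min D↑ (7 st, q0=0, F={6}): 0:f→1,a→2 1:f→3,a→2 2:f→4,a→5 3:f→6,a→4 4:f→6,a→6 5:f→6,a→5 6:f→6,a→6.
'fff': N↓-sim [17, 15, 12, 9] end={s0,s11,s15,s16,s19,s4,s5,s6,s9} ∉↓L; 3/3 del acc.
'aff': run [17, 13, 11, 7] end={s0,s11,s15,s16,s19,s4,s9} ∉↓L; 3/3 del acc.
'afa': run [17, 13, 11, 8] end={s0,s11,s15,s16,s19,s4,s5,s9} rej; 3/3 single-dels accept.
'aaf': |S_i|=[17, 13, 9, 7] end={s0,s11,s15,s16,s19,s4,s9} ∉↓L; 3/3 single-dels accept.
'ffaa': N↓-sim [17, 15, 12, 10, 8] end={s0,s11,s15,s16,s19,s4,s5,s9} ∉↓L; 4/4 single-dels accept.
5 obstructions.


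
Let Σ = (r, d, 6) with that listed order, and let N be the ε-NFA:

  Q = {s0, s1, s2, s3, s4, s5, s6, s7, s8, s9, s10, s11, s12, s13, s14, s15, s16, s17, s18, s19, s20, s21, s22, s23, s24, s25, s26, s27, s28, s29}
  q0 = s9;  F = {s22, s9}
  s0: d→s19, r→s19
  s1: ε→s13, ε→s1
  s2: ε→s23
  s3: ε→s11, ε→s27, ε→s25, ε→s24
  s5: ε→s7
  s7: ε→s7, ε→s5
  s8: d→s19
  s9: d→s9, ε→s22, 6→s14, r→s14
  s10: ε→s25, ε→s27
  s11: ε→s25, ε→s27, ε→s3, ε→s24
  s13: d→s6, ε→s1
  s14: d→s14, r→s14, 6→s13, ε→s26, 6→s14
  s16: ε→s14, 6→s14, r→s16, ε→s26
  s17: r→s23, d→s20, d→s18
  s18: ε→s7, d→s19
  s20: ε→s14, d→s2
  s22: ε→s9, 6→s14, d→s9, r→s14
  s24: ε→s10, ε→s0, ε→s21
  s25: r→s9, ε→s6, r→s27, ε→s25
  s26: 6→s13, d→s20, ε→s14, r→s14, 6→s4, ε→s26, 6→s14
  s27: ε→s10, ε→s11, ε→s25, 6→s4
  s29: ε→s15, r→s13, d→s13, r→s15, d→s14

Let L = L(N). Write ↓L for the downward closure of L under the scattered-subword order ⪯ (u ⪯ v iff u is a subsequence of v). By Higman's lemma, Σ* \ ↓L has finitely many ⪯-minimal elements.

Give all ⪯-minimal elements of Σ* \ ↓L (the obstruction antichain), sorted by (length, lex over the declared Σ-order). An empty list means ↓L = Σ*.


Antichain: [r, 6].

|Q|=30, |F|=2, |δ|=68 (35 ε).
min D↑ (2 st, q0=0, F={1}): 0:r→1,d→0,6→1 1:r→1,d→1,6→1 (ε-aug+det+¬).
'r': |S_i|=[11, 9] end={s1,s13,s14,s2,s20,s23,s26,s4,s6} ∉↓L; 1/1 del acc.
'6': run [11, 9] end={s1,s13,s14,s2,s20,s23,s26,s4,s6} rej; 1/1 del acc.
2 obstructions.


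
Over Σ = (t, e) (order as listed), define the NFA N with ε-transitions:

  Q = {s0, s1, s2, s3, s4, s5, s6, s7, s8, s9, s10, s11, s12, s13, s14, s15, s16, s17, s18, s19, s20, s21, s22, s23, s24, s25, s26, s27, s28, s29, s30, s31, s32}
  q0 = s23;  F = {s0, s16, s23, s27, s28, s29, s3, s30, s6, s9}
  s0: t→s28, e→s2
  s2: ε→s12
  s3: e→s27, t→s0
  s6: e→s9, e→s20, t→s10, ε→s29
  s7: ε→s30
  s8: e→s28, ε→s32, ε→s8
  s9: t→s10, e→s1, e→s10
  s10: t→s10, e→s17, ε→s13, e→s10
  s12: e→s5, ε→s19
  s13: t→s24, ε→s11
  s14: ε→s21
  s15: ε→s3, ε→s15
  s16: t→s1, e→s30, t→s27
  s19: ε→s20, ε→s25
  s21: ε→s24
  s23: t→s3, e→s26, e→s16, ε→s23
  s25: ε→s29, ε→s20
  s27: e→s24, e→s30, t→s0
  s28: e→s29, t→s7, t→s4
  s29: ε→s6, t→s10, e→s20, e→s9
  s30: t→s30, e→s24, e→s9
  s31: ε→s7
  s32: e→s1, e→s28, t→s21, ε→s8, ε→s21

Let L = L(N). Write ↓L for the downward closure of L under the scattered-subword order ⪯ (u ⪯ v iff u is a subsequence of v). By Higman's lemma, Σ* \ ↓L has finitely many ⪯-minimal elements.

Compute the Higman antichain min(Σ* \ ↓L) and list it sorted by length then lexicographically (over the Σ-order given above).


|Q|=33, |F|=10, |δ|=58 (21 ε).
min D↑ (10 st, q0=0, F={9}): 0:t→1,e→2 1:t→3,e→4 2:t→4,e→5 3:t→6,e→7 4:t→3,e→5 5:t→5,e→8 6:t→5,e→7 7:t→9,e→8 8:t→9,e→9 9:t→9,e→9.
'ttet': |S_i|=[25, 22, 20, 15, 5] end={s10,s11,s13,s17,s24} — reject; 4/4 del acc.
'eeet': run [25, 23, 16, 9, 5] end={s10,s11,s13,s17,s24} — reject; 4/4 single-dels accept.
'eeee': |S_i|=[25, 23, 16, 9, 6] end={s1,s10,s11,s13,s17,s24} — reject; 4/4 del acc.
'tteee': run [25, 22, 20, 15, 9, 6] end={s1,s10,s11,s13,s17,s24} rej; 5/5 del acc.
'ttttee': run [25, 22, 20, 14, 10, 7, 6] end={s1,s10,s11,s13,s17,s24} ∉↓L; 6/6 deletions ∈↓L.
5 minimals (antichain).

min(Σ*\↓L) = [ttet, eeet, eeee, tteee, ttttee].


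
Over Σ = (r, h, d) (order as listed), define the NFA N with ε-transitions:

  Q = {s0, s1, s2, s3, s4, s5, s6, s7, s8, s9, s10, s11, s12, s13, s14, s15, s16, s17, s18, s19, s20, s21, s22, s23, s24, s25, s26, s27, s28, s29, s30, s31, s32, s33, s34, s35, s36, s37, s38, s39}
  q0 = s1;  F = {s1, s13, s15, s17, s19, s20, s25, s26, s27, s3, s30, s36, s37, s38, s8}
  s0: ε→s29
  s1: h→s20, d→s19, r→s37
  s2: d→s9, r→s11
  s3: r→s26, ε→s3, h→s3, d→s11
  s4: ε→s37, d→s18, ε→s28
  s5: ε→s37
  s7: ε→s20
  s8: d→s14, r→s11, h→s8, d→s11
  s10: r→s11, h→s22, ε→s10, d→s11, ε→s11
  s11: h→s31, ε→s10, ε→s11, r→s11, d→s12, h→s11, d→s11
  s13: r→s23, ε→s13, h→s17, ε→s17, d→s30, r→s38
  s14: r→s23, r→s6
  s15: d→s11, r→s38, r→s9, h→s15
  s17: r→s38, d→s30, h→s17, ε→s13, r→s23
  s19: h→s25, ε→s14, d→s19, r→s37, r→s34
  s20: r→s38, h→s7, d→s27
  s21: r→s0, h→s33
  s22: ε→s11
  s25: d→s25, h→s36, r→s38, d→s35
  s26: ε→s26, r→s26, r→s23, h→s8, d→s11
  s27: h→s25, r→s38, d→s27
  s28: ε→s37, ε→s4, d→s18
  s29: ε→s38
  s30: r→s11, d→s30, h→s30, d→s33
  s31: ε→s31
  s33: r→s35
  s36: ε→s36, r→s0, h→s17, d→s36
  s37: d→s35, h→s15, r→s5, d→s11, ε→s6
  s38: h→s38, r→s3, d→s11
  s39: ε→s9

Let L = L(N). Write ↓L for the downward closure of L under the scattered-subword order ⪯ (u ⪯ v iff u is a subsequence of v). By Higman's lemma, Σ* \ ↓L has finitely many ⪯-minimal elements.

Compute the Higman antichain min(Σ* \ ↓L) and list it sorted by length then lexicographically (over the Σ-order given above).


|Q|=40, |F|=15, |δ|=94 (23 ε).
min D↑ (15 st, q0=0, F={5}): 0:r→1,h→2,d→3 1:r→1,h→4,d→5 2:r→6,h→2,d→7 3:r→1,h→8,d→3 4:r→6,h→4,d→5 5:r→5,h→5,d→5 6:r→9,h→6,d→5 7:r→6,h→8,d→7 8:r→6,h→10,d→8 9:r→11,h→9,d→5 10:r→6,h→12,d→10 11:r→11,h→13,d→5 12:r→6,h→12,d→14 13:r→5,h→13,d→5 14:r→5,h→14,d→14 (ε-aug+det+¬).
'rd': N↓-sim [31, 20, 9] end={s10,s11,s12,s14,s22,s23,s31,s35,s6} ∉↓L; 2/2 del acc.
'hrrrhr': N↓-sim [31, 26, 16, 11, 10, 9, 7] end={s10,s11,s12,s22,s23,s31,s6} ∉↓L; 6/6 deletions ∈↓L.
'dhhhdr': N↓-sim [31, 28, 23, 22, 19, 11, 8] end={s10,s11,s12,s22,s23,s31,s35,s6} ∉↓L; 6/6 single-dels accept.
3 words, ⪯-incomp.

A = [rd, hrrrhr, dhhhdr].


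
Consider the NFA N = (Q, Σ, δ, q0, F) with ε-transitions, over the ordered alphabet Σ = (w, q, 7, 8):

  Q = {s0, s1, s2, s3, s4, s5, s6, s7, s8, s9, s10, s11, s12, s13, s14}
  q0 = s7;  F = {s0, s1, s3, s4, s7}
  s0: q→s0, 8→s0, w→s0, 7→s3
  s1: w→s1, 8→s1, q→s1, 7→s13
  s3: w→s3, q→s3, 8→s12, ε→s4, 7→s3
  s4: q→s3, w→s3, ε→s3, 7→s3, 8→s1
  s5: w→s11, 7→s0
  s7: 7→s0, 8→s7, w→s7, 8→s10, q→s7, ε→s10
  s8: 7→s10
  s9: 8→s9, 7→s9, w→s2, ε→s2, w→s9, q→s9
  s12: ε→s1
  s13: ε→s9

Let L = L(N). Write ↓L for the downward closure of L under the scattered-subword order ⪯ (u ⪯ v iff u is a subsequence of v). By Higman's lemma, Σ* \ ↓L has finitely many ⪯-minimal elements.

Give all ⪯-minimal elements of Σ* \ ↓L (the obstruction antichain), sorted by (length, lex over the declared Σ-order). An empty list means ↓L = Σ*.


Antichain: [7787].

|Q|=15, |F|=5, |δ|=35 (6 ε).
min D↑ (5 st, q0=0, F={4}): 0:w→0,q→0,7→1,8→0 1:w→1,q→1,7→2,8→1 2:w→2,q→2,7→2,8→3 3:w→3,q→3,7→4,8→3 4:w→4,q→4,7→4,8→4 [Hopcroft].
'7787': run [10, 8, 7, 5, 3] end={s13,s2,s9} ∉↓L; 4/4 del acc.
1 minimals (antichain).


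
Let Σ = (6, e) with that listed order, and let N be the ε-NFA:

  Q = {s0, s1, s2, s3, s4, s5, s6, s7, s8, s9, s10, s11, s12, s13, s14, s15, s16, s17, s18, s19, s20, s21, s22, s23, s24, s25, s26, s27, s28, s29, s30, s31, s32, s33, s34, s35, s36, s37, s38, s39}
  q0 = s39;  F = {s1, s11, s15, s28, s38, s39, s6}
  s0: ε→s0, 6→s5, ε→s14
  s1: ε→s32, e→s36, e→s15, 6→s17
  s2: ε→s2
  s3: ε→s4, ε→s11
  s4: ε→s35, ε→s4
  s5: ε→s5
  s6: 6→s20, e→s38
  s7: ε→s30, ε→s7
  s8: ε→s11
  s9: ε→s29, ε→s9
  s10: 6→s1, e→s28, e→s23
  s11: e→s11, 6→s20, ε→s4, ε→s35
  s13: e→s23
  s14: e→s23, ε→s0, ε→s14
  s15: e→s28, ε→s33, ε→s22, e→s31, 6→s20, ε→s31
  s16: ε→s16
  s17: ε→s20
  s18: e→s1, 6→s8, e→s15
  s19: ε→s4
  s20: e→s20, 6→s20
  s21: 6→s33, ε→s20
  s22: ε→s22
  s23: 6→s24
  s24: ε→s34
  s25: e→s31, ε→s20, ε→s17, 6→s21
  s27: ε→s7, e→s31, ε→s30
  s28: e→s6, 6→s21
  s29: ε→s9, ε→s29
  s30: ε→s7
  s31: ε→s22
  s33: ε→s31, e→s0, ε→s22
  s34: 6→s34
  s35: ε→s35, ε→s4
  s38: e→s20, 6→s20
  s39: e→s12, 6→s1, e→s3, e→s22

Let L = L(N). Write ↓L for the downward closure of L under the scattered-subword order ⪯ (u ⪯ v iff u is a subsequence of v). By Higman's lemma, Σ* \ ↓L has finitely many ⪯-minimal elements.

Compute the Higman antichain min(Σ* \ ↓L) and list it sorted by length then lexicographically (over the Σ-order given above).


A = [66, e6, 6eeeee].

|Q|=40, |F|=7, |δ|=75 (39 ε).
min D↑ (8 st, q0=0, F={3}): 0:6→1,e→2 1:6→3,e→4 2:6→3,e→2 3:6→3,e→3 4:6→3,e→5 5:6→3,e→6 6:6→3,e→7 7:6→3,e→3 (ε-aug+det+¬).
'66': N↓-sim [25, 19, 12] end={s0,s14,s17,s20,s21,s22,s23,s24,s31,s33,s34,s5} ∉↓L; 2/2 deletions ∈↓L.
'e6': N↓-sim [25, 21, 11] end={s0,s14,s20,s21,s22,s23,s24,s31,s33,s34,s5} — reject; 2/2 single-dels accept.
'6eeeee': |S_i|=[25, 19, 16, 14, 9, 5, 1] end={s20} rej; 6/6 deletions ∈↓L.
3 words, ⪯-incomp.


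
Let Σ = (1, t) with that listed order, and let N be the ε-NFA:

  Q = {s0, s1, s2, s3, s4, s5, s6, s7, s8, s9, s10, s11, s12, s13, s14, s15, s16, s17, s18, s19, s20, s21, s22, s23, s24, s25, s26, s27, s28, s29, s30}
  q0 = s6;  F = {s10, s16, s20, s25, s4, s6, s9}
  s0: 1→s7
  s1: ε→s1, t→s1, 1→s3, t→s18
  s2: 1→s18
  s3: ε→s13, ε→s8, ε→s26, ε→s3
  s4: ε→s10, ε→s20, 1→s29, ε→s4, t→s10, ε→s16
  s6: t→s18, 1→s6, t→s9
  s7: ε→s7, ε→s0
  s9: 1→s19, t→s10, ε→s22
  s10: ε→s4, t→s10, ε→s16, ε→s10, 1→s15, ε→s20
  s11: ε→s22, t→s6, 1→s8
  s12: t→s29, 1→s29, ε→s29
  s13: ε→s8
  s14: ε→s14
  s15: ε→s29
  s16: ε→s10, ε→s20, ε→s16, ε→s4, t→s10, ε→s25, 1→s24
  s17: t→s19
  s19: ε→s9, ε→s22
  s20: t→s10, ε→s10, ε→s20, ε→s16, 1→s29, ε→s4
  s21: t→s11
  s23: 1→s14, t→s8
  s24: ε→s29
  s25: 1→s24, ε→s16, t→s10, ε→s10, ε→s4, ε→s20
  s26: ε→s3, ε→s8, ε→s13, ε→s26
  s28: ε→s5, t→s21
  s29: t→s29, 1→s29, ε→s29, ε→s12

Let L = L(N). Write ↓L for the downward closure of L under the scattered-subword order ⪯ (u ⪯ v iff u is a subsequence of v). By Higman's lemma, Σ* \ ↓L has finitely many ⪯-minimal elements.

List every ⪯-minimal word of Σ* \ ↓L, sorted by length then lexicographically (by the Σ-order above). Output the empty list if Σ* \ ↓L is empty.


|Q|=31, |F|=7, |δ|=75 (44 ε).
min D↑ (4 st, q0=0, F={3}): 0:1→0,t→1 1:1→1,t→2 2:1→3,t→2 3:1→3,t→3 (ε-aug+det+¬).
'tt1': N↓-sim [14, 13, 9, 4] end={s12,s15,s24,s29} — reject; 3/3 deletions ∈↓L.
1 minimals (antichain).

min(Σ*\↓L) = [tt1].


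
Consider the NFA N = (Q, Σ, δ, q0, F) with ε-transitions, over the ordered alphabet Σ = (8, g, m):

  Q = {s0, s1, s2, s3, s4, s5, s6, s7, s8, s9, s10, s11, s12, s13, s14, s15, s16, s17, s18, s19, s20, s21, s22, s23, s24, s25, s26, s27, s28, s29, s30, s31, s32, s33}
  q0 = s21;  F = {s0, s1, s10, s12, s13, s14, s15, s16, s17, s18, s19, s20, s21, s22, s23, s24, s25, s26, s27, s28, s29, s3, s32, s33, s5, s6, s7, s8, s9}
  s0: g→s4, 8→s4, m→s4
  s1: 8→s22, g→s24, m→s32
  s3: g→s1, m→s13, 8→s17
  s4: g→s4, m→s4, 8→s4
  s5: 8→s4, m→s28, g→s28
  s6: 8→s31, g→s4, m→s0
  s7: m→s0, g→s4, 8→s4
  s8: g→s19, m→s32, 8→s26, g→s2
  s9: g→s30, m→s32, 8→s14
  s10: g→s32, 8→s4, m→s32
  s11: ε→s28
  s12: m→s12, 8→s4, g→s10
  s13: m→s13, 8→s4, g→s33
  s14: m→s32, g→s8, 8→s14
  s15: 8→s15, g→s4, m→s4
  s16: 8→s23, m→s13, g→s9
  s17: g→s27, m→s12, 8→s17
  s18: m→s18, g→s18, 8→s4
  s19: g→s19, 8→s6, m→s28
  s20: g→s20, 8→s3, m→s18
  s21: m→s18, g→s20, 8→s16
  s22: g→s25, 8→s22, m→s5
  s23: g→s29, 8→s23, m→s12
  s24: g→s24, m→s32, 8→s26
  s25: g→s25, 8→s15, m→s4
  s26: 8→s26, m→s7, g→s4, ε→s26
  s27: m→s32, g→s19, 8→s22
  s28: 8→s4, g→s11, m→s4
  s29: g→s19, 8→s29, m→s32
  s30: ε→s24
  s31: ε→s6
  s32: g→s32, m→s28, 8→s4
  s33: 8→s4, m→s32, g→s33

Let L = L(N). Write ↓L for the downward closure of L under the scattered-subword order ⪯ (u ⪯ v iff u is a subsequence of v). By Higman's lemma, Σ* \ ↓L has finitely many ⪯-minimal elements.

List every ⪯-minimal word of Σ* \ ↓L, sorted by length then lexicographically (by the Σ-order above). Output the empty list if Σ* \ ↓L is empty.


|Q|=34, |F|=29, |δ|=95 (4 ε).
min D↑ (30 st, q0=0, F={8}): 0:8→1,g→2,m→3 1:8→4,g→5,m→6 2:8→7,g→2,m→3 3:8→8,g→3,m→3 4:8→4,g→9,m→10 5:8→11,g→12,m→13 6:8→8,g→14,m→6 7:8→15,g→16,m→6 8:8→8,g→8,m→8 9:8→9,g→17,m→13 10:8→8,g→18,m→10 11:8→11,g→19,m→13 12:8→20,g→12,m→13 13:8→8,g→13,m→21 14:8→8,g→14,m→13 15:8→15,g→22,m→10 16:8→23,g→12,m→13 17:8→24,g→17,m→21 18:8→8,g→13,m→13 19:8→20,g→17,m→13 20:8→20,g→8,m→25 21:8→8,g→21,m→8 22:8→23,g→17,m→13 23:8→23,g→26,m→27 24:8→24,g→8,m→28 25:8→8,g→8,m→28 26:8→29,g→26,m→8 27:8→8,g→21,m→21 28:8→8,g→8,m→8 29:8→29,g→8,m→8.
'm8': N↓-sim [34, 12, 1] end={s4} rej; 2/2 del acc.
'8gg8g': N↓-sim [34, 31, 25, 17, 7, 1] end={s4} rej; 5/5 single-dels accept.
'8gmmm': |S_i|=[34, 31, 25, 7, 4, 1] end={s4} ∉↓L; 5/5 single-dels accept.
'88ggmm': N↓-sim [34, 31, 23, 19, 11, 4, 1] end={s4} ∉↓L; 6/6 deletions ∈↓L.
'g8g8gm': run [34, 31, 27, 21, 12, 5, 1] end={s4} — reject; 6/6 deletions ∈↓L.
5 minimals (antichain).

min(Σ*\↓L) = [m8, 8gg8g, 8gmmm, 88ggmm, g8g8gm].


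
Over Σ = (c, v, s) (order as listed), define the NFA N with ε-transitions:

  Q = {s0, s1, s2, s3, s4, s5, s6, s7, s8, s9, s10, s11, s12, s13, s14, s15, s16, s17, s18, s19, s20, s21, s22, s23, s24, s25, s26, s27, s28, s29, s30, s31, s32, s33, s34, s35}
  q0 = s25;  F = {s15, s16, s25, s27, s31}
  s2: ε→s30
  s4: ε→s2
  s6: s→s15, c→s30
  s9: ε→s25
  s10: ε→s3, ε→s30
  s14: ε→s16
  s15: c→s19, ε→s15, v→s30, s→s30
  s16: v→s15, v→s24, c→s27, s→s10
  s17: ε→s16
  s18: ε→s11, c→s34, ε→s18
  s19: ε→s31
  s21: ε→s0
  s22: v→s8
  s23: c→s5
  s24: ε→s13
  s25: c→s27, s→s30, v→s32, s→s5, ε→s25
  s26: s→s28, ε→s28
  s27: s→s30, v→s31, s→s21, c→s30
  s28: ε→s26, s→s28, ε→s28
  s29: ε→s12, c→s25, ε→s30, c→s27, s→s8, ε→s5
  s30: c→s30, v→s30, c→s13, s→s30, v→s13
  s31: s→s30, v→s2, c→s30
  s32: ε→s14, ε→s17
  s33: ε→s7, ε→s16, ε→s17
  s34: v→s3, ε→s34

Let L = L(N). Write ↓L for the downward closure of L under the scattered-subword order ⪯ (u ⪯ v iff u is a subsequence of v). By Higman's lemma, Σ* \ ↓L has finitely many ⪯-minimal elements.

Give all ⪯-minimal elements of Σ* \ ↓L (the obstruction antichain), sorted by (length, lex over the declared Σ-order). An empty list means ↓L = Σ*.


A = [s, cc, cvv, vvv].

|Q|=36, |F|=5, |δ|=60 (26 ε).
min D↑ (6 st, q0=0, F={3}): 0:c→1,v→2,s→3 1:c→3,v→4,s→3 2:c→1,v→5,s→3 3:c→3,v→3,s→3 4:c→3,v→3,s→3 5:c→4,v→3,s→3 (ε-aug+det+¬).
's': run [18, 7] end={s0,s10,s13,s21,s3,s30,s5} — reject; 1/1 deletions ∈↓L.
'cc': N↓-sim [18, 8, 2] end={s13,s30} — reject; 2/2 del acc.
'cvv': |S_i|=[18, 8, 4, 3] end={s13,s2,s30} — reject; 3/3 deletions ∈↓L.
'vvv': run [18, 16, 7, 3] end={s13,s2,s30} rej; 3/3 single-dels accept.
4 words, ⪯-incomp.


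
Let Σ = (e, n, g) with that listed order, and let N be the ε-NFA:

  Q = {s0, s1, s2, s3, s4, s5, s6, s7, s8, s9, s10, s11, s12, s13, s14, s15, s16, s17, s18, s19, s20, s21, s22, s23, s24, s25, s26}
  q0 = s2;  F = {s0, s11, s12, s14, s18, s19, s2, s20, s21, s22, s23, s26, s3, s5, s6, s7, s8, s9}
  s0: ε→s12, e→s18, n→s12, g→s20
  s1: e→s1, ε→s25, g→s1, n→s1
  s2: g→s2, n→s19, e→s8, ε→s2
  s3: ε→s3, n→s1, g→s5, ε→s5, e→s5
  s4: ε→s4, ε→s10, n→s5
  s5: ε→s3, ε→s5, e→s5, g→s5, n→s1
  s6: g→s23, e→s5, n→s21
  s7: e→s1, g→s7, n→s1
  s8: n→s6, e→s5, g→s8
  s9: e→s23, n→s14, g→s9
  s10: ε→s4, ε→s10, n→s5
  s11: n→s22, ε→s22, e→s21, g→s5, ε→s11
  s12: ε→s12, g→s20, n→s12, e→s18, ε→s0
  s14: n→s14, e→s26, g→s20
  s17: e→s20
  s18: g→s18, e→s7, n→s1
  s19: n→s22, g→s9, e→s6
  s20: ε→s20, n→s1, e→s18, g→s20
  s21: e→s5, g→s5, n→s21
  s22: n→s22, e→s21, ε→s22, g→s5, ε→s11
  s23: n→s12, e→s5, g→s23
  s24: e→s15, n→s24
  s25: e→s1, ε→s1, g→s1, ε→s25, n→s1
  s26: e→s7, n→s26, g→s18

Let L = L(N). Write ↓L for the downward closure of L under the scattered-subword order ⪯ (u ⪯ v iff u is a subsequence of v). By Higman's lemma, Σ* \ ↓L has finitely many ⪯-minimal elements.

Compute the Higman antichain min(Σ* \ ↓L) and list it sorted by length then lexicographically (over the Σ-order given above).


|Q|=27, |F|=18, |δ|=85 (20 ε).
min D↑ (16 st, q0=0, F={7}): 0:e→1,n→2,g→0 1:e→3,n→4,g→1 2:e→4,n→5,g→6 3:e→3,n→7,g→3 4:e→3,n→8,g→9 5:e→8,n→5,g→3 6:e→9,n→10,g→6 7:e→7,n→7,g→7 8:e→3,n→8,g→3 9:e→3,n→11,g→9 10:e→12,n→10,g→13 11:e→14,n→11,g→13 12:e→15,n→12,g→14 13:e→14,n→7,g→13 14:e→15,n→7,g→14 15:e→7,n→7,g→15 (ε-aug+det+¬).
'een': N↓-sim [20, 14, 6, 2] end={s1,s25} — reject; 3/3 single-dels accept.
'nngn': |S_i|=[20, 18, 14, 7, 2] end={s1,s25} ∉↓L; 4/4 deletions ∈↓L.
'ngneee': run [20, 18, 13, 9, 5, 3, 2] end={s1,s25} — reject; 6/6 del acc.
3 obstructions.

A = [een, nngn, ngneee].


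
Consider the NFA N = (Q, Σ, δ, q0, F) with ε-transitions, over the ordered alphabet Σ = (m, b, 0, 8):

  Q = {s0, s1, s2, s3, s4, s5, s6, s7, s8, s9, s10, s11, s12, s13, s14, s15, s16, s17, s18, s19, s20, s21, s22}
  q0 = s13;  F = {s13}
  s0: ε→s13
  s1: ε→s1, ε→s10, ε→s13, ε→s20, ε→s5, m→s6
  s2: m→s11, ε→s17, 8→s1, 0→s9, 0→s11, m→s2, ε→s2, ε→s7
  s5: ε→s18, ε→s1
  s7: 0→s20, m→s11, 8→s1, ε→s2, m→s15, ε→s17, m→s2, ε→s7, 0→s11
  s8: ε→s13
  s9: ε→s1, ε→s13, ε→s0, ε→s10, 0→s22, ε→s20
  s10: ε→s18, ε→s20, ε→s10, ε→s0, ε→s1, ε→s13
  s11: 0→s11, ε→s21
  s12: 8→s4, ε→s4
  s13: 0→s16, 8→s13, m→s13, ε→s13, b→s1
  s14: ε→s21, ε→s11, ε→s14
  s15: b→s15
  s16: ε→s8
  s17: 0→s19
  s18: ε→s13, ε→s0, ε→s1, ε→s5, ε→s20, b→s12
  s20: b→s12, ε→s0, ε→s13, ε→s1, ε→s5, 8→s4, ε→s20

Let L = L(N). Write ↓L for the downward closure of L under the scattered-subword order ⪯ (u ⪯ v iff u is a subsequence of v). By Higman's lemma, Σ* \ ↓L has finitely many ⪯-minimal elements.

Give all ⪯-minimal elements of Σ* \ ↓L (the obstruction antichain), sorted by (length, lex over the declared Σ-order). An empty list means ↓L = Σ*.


|Q|=23, |F|=1, |δ|=67 (43 ε).
min D↑ (1 st, q0=0, F={}): 0:m→0,b→0,0→0,8→0 [Hopcroft].
L(D↑) = ∅; no obstructions.

Antichain: [].


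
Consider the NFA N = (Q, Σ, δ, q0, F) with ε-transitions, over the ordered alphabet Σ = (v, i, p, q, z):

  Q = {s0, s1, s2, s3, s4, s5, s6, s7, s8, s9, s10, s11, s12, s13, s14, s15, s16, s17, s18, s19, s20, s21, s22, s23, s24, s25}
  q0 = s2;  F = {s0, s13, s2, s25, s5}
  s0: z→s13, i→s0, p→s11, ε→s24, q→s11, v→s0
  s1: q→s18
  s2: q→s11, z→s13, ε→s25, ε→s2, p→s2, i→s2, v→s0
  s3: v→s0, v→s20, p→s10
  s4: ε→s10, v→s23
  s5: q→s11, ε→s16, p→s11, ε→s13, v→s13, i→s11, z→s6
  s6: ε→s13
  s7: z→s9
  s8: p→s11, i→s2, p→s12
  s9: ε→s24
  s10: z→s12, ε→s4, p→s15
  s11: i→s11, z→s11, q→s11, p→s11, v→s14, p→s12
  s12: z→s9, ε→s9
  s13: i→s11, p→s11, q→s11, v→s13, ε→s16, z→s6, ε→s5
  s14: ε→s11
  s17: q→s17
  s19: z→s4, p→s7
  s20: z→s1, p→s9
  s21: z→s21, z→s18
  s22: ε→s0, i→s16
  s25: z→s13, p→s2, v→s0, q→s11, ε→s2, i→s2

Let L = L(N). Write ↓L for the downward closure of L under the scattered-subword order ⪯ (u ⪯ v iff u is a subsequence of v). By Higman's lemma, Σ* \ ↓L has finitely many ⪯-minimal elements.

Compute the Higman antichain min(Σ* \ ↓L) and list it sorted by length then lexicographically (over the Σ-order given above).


A = [q, vp, zi, zp].

|Q|=26, |F|=5, |δ|=66 (15 ε).
min D↑ (4 st, q0=0, F={2}): 0:v→1,i→0,p→0,q→2,z→3 1:v→1,i→1,p→2,q→2,z→3 2:v→2,i→2,p→2,q→2,z→2 3:v→3,i→2,p→2,q→2,z→3.
'q': N↓-sim [12, 5] end={s11,s12,s14,s24,s9} ∉↓L; 1/1 deletions ∈↓L.
'vp': N↓-sim [12, 10, 5] end={s11,s12,s14,s24,s9} ∉↓L; 2/2 single-dels accept.
'zi': run [12, 9, 5] end={s11,s12,s14,s24,s9} rej; 2/2 deletions ∈↓L.
'zp': |S_i|=[12, 9, 5] end={s11,s12,s14,s24,s9} ∉↓L; 2/2 deletions ∈↓L.
4 obstructions.


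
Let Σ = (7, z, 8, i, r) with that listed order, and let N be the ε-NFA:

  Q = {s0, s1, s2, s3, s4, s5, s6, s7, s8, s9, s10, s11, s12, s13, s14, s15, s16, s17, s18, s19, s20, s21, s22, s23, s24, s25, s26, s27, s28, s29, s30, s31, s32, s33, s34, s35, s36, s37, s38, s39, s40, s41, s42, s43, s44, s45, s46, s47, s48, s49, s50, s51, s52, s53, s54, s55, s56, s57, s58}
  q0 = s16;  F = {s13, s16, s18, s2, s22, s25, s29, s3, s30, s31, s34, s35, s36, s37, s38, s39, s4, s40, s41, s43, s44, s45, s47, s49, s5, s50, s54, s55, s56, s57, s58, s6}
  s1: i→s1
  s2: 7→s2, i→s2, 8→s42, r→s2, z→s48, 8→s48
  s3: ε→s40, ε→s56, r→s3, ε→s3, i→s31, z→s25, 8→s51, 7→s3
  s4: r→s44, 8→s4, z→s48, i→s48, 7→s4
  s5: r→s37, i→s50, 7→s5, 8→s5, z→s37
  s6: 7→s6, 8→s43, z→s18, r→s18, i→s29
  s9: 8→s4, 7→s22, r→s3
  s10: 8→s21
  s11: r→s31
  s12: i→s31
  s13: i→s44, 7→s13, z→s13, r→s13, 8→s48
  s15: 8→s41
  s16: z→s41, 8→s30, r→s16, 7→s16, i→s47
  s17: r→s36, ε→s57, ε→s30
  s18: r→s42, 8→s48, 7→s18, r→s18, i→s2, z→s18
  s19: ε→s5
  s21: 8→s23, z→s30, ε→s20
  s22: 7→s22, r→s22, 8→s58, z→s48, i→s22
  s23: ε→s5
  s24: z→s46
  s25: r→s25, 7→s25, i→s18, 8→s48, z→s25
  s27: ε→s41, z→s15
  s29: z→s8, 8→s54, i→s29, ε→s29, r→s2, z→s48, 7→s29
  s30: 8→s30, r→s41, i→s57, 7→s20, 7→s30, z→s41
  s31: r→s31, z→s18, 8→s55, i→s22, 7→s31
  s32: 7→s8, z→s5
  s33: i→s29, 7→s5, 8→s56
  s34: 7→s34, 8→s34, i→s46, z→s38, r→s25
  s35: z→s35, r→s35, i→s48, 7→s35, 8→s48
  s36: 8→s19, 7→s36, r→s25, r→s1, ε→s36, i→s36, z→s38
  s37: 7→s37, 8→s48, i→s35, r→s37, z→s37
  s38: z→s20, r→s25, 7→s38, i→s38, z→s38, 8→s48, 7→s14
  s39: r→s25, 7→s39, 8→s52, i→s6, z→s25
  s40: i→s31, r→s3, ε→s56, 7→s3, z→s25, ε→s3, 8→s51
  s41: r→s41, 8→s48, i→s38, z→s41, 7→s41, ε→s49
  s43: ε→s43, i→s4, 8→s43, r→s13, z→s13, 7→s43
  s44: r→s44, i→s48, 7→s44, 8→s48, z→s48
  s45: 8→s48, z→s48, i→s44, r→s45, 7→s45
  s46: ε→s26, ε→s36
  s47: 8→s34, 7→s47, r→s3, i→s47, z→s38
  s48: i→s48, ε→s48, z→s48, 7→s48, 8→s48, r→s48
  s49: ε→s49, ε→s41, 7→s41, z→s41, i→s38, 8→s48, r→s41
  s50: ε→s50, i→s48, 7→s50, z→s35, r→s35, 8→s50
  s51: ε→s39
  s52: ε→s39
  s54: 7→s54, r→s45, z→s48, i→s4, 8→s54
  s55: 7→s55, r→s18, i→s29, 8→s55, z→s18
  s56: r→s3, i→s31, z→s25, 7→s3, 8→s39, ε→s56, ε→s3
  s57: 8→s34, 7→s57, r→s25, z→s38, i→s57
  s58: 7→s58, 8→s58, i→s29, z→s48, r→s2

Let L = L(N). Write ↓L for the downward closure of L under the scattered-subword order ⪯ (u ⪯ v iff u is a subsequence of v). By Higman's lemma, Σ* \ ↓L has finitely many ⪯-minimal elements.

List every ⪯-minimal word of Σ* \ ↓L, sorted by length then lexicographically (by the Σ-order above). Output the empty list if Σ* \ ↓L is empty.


|Q|=59, |F|=32, |δ|=215 (25 ε).
min D↑ (30 st, q0=0, F={4}): 0:7→0,z→1,8→2,i→3,r→0 1:7→1,z→1,8→4,i→5,r→1 2:7→2,z→1,8→2,i→6,r→1 3:7→3,z→5,8→7,i→3,r→8 4:7→4,z→4,8→4,i→4,r→4 5:7→5,z→5,8→4,i→5,r→9 6:7→6,z→5,8→7,i→6,r→9 7:7→7,z→5,8→7,i→10,r→9 8:7→8,z→9,8→11,i→12,r→8 9:7→9,z→9,8→4,i→13,r→9 10:7→10,z→5,8→14,i→10,r→9 11:7→11,z→9,8→11,i→15,r→9 12:7→12,z→13,8→16,i→17,r→12 13:7→13,z→13,8→4,i→18,r→13 14:7→14,z→19,8→14,i→20,r→19 15:7→15,z→13,8→21,i→22,r→13 16:7→16,z→13,8→16,i→22,r→13 17:7→17,z→4,8→23,i→17,r→17 18:7→18,z→4,8→4,i→18,r→18 19:7→19,z→19,8→4,i→24,r→19 20:7→20,z→24,8→20,i→4,r→24 21:7→21,z→25,8→21,i→26,r→25 22:7→22,z→4,8→27,i→22,r→18 23:7→23,z→4,8→23,i→22,r→18 24:7→24,z→24,8→4,i→4,r→24 25:7→25,z→25,8→4,i→28,r→25 26:7→26,z→4,8→26,i→4,r→28 27:7→27,z→4,8→27,i→26,r→29 28:7→28,z→4,8→4,i→4,r→28 29:7→29,z→4,8→4,i→28,r→29.
'z8': |S_i|=[43, 15, 2] end={s42,s48} — reject; 2/2 del acc.
'8r8': |S_i|=[43, 36, 16, 2] end={s42,s48} ∉↓L; 3/3 del acc.
'iriiz': run [43, 39, 27, 19, 12, 2] end={s48,s8} — reject; 5/5 deletions ∈↓L.
'i8i8ii': run [43, 39, 32, 26, 13, 5, 1] end={s48} ∉↓L; 6/6 single-dels accept.
4 obstructions.

Antichain: [z8, 8r8, iriiz, i8i8ii].


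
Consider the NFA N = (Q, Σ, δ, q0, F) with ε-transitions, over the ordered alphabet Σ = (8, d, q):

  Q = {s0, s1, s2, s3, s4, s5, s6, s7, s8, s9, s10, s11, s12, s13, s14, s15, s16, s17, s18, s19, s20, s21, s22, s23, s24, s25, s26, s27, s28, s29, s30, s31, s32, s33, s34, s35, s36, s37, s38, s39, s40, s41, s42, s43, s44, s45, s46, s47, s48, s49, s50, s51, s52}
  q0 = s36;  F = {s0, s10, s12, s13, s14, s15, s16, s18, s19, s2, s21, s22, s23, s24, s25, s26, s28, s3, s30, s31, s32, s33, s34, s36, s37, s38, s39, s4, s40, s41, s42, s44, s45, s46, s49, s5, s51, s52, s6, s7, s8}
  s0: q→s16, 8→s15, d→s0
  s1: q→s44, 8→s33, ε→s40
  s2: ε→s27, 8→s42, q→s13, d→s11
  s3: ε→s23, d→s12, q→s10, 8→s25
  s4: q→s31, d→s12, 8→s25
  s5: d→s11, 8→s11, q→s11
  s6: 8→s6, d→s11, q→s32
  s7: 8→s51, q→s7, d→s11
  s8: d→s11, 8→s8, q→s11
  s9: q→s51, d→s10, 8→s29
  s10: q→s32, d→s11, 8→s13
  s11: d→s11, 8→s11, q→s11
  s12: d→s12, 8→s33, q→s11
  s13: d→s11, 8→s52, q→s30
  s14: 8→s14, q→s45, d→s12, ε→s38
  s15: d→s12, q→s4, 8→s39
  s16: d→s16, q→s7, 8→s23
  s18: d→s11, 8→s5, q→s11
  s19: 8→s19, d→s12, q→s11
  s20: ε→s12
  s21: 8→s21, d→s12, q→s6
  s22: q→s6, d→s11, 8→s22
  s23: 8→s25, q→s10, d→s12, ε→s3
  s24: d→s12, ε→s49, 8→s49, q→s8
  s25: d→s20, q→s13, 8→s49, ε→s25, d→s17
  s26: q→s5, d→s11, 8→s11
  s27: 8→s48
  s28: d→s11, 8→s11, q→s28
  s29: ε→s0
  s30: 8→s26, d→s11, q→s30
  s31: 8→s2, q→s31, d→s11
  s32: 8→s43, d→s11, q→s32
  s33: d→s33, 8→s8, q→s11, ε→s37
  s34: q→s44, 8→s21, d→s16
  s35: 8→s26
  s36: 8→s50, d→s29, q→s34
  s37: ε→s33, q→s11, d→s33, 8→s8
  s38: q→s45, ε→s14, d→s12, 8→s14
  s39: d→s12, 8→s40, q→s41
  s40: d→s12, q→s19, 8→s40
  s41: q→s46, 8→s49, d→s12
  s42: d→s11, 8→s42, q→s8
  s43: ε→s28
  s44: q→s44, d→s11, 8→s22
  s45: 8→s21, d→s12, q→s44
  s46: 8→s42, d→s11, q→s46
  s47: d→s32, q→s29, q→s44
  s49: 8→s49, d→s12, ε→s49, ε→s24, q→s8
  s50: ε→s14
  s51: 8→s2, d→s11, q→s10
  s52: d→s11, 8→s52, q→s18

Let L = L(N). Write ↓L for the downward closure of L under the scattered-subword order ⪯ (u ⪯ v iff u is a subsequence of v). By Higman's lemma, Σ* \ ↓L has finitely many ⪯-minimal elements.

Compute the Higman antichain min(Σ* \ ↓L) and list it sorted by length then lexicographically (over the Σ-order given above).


|Q|=53, |F|=41, |δ|=153 (16 ε).
min D↑ (38 st, q0=0, F={11}): 0:8→1,d→2,q→3 1:8→1,d→4,q→5 2:8→6,d→2,q→7 3:8→8,d→7,q→9 4:8→10,d→4,q→11 5:8→8,d→4,q→9 6:8→12,d→4,q→13 7:8→14,d→7,q→15 8:8→8,d→4,q→16 9:8→17,d→11,q→9 10:8→18,d→10,q→11 11:8→11,d→11,q→11 12:8→19,d→4,q→20 13:8→21,d→4,q→22 14:8→21,d→4,q→23 15:8→24,d→11,q→15 16:8→16,d→11,q→25 17:8→17,d→11,q→16 18:8→18,d→11,q→11 19:8→19,d→4,q→26 20:8→27,d→4,q→28 21:8→27,d→4,q→29 22:8→30,d→11,q→22 23:8→29,d→11,q→25 24:8→30,d→11,q→23 25:8→31,d→11,q→25 26:8→26,d→4,q→11 27:8→27,d→4,q→18 28:8→32,d→11,q→28 29:8→33,d→11,q→34 30:8→32,d→11,q→29 31:8→11,d→11,q→31 32:8→32,d→11,q→18 33:8→33,d→11,q→35 34:8→36,d→11,q→34 35:8→37,d→11,q→11 36:8→11,d→11,q→37 37:8→11,d→11,q→11 [Hopcroft].
'8dq': |S_i|=[49, 43, 7, 1] end={s11} — reject; 3/3 del acc.
'qqd': run [49, 40, 23, 1] end={s11} ∉↓L; 3/3 deletions ∈↓L.
'8d88d': N↓-sim [49, 43, 7, 4, 2, 1] end={s11} ∉↓L; 5/5 del acc.
'd888qq': |S_i|=[49, 39, 35, 27, 15, 8, 1] end={s11} rej; 6/6 single-dels accept.
'q8qq88': run [49, 40, 31, 13, 8, 5, 1] end={s11} ∉↓L; 6/6 del acc.
5 obstructions.

A = [8dq, qqd, 8d88d, d888qq, q8qq88].


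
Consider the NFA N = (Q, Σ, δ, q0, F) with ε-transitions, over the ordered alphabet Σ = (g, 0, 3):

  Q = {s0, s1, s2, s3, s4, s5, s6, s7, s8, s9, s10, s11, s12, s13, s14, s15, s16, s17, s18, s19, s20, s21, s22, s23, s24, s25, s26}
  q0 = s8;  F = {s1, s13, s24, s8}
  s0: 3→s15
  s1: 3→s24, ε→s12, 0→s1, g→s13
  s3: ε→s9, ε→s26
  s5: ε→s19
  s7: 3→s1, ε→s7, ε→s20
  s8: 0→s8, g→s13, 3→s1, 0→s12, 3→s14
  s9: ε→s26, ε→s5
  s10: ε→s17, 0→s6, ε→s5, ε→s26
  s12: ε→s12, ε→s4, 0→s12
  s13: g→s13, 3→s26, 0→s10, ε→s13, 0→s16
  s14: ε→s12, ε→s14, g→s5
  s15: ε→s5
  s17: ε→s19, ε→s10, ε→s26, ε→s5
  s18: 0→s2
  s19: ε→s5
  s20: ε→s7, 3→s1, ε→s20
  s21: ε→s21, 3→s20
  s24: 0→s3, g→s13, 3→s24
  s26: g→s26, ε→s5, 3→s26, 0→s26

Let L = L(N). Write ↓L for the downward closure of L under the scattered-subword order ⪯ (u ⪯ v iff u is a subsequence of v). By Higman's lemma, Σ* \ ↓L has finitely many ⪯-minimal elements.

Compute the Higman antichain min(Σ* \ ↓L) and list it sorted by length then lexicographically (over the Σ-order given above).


Antichain: [g0, g3, 330].

|Q|=27, |F|=4, |δ|=52 (26 ε).
min D↑ (5 st, q0=0, F={3}): 0:g→1,0→0,3→2 1:g→1,0→3,3→3 2:g→1,0→2,3→4 3:g→3,0→3,3→3 4:g→1,0→3,3→4 [Hopcroft].
'g0': run [16, 8, 7] end={s10,s16,s17,s19,s26,s5,s6} — reject; 2/2 deletions ∈↓L.
'g3': run [16, 8, 3] end={s19,s26,s5} rej; 2/2 single-dels accept.
'330': run [16, 15, 11, 9] end={s10,s16,s17,s19,s26,s3,s5,s6,s9} ∉↓L; 3/3 del acc.
3 minimals (antichain).


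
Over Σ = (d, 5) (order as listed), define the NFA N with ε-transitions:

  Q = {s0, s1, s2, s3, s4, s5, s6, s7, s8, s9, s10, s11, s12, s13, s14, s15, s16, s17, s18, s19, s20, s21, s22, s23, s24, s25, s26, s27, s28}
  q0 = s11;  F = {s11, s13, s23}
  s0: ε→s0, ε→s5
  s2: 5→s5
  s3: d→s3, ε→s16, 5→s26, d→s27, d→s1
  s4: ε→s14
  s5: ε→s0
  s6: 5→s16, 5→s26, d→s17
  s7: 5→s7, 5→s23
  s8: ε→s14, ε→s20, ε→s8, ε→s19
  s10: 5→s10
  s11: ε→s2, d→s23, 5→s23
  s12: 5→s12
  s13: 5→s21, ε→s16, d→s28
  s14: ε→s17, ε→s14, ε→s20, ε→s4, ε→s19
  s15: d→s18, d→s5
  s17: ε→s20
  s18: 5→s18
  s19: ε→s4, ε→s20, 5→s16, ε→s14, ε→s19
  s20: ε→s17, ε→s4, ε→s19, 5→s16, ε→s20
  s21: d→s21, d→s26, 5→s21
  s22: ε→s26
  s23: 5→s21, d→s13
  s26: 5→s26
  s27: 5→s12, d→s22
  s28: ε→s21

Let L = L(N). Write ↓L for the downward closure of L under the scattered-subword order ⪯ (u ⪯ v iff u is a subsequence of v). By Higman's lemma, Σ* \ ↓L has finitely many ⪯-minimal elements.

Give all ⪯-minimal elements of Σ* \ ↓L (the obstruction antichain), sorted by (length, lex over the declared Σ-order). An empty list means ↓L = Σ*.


Antichain: [d5, 55, ddd, 5dd].

|Q|=29, |F|=3, |δ|=56 (27 ε).
min D↑ (4 st, q0=0, F={3}): 0:d→1,5→1 1:d→2,5→3 2:d→3,5→3 3:d→3,5→3 (ε-aug+det+¬).
'd5': N↓-sim [10, 6, 2] end={s21,s26} rej; 2/2 del acc.
'55': |S_i|=[10, 8, 2] end={s21,s26} — reject; 2/2 deletions ∈↓L.
'ddd': |S_i|=[10, 6, 5, 3] end={s21,s26,s28} rej; 3/3 single-dels accept.
'5dd': N↓-sim [10, 8, 5, 3] end={s21,s26,s28} — reject; 3/3 single-dels accept.
4 minimals (antichain).
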